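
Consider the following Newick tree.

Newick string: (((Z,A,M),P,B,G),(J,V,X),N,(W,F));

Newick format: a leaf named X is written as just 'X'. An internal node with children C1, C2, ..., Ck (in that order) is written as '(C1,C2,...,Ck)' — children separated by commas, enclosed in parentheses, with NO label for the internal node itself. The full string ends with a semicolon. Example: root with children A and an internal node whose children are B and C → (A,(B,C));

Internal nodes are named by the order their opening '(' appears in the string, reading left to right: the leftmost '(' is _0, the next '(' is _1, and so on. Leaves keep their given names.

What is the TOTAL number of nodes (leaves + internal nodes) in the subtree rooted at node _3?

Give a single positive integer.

Newick: (((Z,A,M),P,B,G),(J,V,X),N,(W,F));
Locate _3: it is the '(' at position 17 (the 4th '(' reading left to right).
Query: subtree rooted at _3
_3: subtree_size = 1 + 3
  J: subtree_size = 1 + 0
  V: subtree_size = 1 + 0
  X: subtree_size = 1 + 0
Total subtree size of _3: 4

Answer: 4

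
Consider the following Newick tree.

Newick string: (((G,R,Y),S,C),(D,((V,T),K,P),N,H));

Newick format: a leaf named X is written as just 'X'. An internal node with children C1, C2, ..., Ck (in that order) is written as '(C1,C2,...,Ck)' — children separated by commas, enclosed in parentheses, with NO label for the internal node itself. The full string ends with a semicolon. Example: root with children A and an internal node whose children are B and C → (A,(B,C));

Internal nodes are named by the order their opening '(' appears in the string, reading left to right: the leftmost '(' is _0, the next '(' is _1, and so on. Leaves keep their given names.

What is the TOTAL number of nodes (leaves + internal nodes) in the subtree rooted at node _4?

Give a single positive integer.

Newick: (((G,R,Y),S,C),(D,((V,T),K,P),N,H));
Locate _4: it is the '(' at position 18 (the 5th '(' reading left to right).
Query: subtree rooted at _4
_4: subtree_size = 1 + 5
  _5: subtree_size = 1 + 2
    V: subtree_size = 1 + 0
    T: subtree_size = 1 + 0
  K: subtree_size = 1 + 0
  P: subtree_size = 1 + 0
Total subtree size of _4: 6

Answer: 6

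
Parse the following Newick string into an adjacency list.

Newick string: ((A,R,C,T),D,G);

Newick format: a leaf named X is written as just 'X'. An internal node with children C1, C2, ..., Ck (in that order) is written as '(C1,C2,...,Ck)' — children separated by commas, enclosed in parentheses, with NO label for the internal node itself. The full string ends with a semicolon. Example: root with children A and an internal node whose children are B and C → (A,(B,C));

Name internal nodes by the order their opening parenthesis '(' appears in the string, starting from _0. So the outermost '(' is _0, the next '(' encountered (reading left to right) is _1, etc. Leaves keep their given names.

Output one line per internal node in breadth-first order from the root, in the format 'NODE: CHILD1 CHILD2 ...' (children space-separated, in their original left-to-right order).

Input: ((A,R,C,T),D,G);
Scanning left-to-right, naming '(' by encounter order:
  pos 0: '(' -> open internal node _0 (depth 1)
  pos 1: '(' -> open internal node _1 (depth 2)
  pos 9: ')' -> close internal node _1 (now at depth 1)
  pos 14: ')' -> close internal node _0 (now at depth 0)
Total internal nodes: 2
BFS adjacency from root:
  _0: _1 D G
  _1: A R C T

Answer: _0: _1 D G
_1: A R C T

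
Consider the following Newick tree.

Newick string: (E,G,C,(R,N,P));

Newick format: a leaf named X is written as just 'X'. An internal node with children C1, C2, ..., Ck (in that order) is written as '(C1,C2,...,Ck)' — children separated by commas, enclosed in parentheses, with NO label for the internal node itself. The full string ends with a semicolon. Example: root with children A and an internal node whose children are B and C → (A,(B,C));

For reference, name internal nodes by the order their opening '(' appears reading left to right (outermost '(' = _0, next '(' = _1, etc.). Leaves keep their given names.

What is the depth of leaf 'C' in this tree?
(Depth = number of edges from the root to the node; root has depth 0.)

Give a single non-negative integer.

Answer: 1

Derivation:
Newick: (E,G,C,(R,N,P));
Naming internals by '(' encounter order: outermost '(' = _0, next = _1, ...
Query node: C
Path from root: _0 -> C
Depth of C: 1 (number of edges from root)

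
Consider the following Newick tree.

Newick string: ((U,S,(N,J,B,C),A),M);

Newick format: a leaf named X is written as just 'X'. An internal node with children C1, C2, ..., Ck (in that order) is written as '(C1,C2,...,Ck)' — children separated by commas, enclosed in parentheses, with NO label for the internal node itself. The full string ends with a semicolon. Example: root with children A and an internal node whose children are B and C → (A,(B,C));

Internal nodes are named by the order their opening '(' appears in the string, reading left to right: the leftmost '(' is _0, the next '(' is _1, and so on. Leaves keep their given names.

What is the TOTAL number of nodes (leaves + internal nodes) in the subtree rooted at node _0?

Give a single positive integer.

Newick: ((U,S,(N,J,B,C),A),M);
Locate _0: it is the '(' at position 0 (the 1st '(' reading left to right).
Query: subtree rooted at _0
_0: subtree_size = 1 + 10
  _1: subtree_size = 1 + 8
    U: subtree_size = 1 + 0
    S: subtree_size = 1 + 0
    _2: subtree_size = 1 + 4
      N: subtree_size = 1 + 0
      J: subtree_size = 1 + 0
      B: subtree_size = 1 + 0
      C: subtree_size = 1 + 0
    A: subtree_size = 1 + 0
  M: subtree_size = 1 + 0
Total subtree size of _0: 11

Answer: 11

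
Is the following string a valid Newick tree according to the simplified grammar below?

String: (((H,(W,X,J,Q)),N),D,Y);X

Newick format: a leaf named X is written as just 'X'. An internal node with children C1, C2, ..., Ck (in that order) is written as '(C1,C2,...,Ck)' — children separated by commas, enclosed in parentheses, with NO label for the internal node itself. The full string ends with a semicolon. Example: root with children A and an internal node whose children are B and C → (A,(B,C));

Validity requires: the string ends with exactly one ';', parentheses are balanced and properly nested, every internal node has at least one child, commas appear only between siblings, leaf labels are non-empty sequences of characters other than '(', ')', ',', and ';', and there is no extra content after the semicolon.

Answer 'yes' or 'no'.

Input: (((H,(W,X,J,Q)),N),D,Y);X
Paren balance: 4 '(' vs 4 ')' OK
Ends with single ';': False
Full parse: FAILS (must end with ;)
Valid: False

Answer: no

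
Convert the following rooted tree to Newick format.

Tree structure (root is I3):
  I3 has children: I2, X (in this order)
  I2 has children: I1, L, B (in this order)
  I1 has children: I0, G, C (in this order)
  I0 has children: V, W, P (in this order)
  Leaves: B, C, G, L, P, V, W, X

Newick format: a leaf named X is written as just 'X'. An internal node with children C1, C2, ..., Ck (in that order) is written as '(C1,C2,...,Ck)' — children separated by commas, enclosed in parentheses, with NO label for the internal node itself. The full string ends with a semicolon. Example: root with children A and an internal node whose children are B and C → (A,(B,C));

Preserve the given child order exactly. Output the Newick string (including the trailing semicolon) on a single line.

internal I3 with children ['I2', 'X']
  internal I2 with children ['I1', 'L', 'B']
    internal I1 with children ['I0', 'G', 'C']
      internal I0 with children ['V', 'W', 'P']
        leaf 'V' → 'V'
        leaf 'W' → 'W'
        leaf 'P' → 'P'
      → '(V,W,P)'
      leaf 'G' → 'G'
      leaf 'C' → 'C'
    → '((V,W,P),G,C)'
    leaf 'L' → 'L'
    leaf 'B' → 'B'
  → '(((V,W,P),G,C),L,B)'
  leaf 'X' → 'X'
→ '((((V,W,P),G,C),L,B),X)'
Final: ((((V,W,P),G,C),L,B),X);

Answer: ((((V,W,P),G,C),L,B),X);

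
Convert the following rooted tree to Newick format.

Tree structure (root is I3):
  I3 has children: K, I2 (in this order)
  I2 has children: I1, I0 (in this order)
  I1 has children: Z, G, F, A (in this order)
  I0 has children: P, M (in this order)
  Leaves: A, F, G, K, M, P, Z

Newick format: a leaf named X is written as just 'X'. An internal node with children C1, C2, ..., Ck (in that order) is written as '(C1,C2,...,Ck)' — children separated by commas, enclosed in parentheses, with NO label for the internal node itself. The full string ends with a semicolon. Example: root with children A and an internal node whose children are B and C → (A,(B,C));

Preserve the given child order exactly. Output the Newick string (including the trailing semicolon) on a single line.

Answer: (K,((Z,G,F,A),(P,M)));

Derivation:
internal I3 with children ['K', 'I2']
  leaf 'K' → 'K'
  internal I2 with children ['I1', 'I0']
    internal I1 with children ['Z', 'G', 'F', 'A']
      leaf 'Z' → 'Z'
      leaf 'G' → 'G'
      leaf 'F' → 'F'
      leaf 'A' → 'A'
    → '(Z,G,F,A)'
    internal I0 with children ['P', 'M']
      leaf 'P' → 'P'
      leaf 'M' → 'M'
    → '(P,M)'
  → '((Z,G,F,A),(P,M))'
→ '(K,((Z,G,F,A),(P,M)))'
Final: (K,((Z,G,F,A),(P,M)));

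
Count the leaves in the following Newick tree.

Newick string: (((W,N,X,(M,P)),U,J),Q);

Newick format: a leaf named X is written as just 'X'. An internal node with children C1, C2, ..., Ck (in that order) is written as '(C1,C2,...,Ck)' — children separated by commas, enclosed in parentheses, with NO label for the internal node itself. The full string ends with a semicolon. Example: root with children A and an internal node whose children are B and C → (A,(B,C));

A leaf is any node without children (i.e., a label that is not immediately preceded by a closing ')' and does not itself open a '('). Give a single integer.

Answer: 8

Derivation:
Newick: (((W,N,X,(M,P)),U,J),Q);
Scan left-to-right; a leaf is any maximal label run not followed by '(':
  pos 3: leaf 'W' → count = 1
  pos 5: leaf 'N' → count = 2
  pos 7: leaf 'X' → count = 3
  pos 10: leaf 'M' → count = 4
  pos 12: leaf 'P' → count = 5
  pos 16: leaf 'U' → count = 6
  pos 18: leaf 'J' → count = 7
  pos 21: leaf 'Q' → count = 8
Total leaves: 8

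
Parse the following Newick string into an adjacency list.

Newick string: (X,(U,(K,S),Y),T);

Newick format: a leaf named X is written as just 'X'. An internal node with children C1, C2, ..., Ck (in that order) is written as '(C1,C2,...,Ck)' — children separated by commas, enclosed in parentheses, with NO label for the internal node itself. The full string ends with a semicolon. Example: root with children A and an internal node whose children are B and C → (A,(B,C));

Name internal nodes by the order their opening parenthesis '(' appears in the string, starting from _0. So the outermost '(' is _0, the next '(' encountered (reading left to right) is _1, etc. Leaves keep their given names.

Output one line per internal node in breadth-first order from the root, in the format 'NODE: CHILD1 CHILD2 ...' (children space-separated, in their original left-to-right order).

Answer: _0: X _1 T
_1: U _2 Y
_2: K S

Derivation:
Input: (X,(U,(K,S),Y),T);
Scanning left-to-right, naming '(' by encounter order:
  pos 0: '(' -> open internal node _0 (depth 1)
  pos 3: '(' -> open internal node _1 (depth 2)
  pos 6: '(' -> open internal node _2 (depth 3)
  pos 10: ')' -> close internal node _2 (now at depth 2)
  pos 13: ')' -> close internal node _1 (now at depth 1)
  pos 16: ')' -> close internal node _0 (now at depth 0)
Total internal nodes: 3
BFS adjacency from root:
  _0: X _1 T
  _1: U _2 Y
  _2: K S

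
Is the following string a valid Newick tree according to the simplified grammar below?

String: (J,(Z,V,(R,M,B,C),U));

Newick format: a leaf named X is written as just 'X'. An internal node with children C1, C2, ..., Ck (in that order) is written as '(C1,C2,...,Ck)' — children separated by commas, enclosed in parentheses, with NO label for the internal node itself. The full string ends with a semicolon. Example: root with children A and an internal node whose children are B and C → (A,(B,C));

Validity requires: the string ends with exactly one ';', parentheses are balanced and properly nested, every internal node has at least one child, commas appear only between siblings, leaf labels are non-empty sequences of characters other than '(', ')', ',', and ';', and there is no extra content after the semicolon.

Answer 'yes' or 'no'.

Answer: yes

Derivation:
Input: (J,(Z,V,(R,M,B,C),U));
Paren balance: 3 '(' vs 3 ')' OK
Ends with single ';': True
Full parse: OK
Valid: True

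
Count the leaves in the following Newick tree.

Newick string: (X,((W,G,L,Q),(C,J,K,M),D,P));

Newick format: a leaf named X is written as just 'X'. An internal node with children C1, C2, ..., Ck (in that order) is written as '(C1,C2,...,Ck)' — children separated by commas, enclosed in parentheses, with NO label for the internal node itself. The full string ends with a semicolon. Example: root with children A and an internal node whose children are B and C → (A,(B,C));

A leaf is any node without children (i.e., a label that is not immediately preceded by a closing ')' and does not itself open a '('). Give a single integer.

Newick: (X,((W,G,L,Q),(C,J,K,M),D,P));
Scan left-to-right; a leaf is any maximal label run not followed by '(':
  pos 1: leaf 'X' → count = 1
  pos 5: leaf 'W' → count = 2
  pos 7: leaf 'G' → count = 3
  pos 9: leaf 'L' → count = 4
  pos 11: leaf 'Q' → count = 5
  pos 15: leaf 'C' → count = 6
  pos 17: leaf 'J' → count = 7
  pos 19: leaf 'K' → count = 8
  pos 21: leaf 'M' → count = 9
  pos 24: leaf 'D' → count = 10
  pos 26: leaf 'P' → count = 11
Total leaves: 11

Answer: 11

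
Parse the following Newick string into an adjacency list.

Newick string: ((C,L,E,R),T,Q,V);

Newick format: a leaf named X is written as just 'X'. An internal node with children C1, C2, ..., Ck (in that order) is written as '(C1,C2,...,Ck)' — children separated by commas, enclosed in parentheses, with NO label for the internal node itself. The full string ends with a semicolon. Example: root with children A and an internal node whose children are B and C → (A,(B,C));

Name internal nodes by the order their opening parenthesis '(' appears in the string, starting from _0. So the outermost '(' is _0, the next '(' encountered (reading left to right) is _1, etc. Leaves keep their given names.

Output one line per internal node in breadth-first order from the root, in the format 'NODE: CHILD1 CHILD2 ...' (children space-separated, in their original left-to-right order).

Input: ((C,L,E,R),T,Q,V);
Scanning left-to-right, naming '(' by encounter order:
  pos 0: '(' -> open internal node _0 (depth 1)
  pos 1: '(' -> open internal node _1 (depth 2)
  pos 9: ')' -> close internal node _1 (now at depth 1)
  pos 16: ')' -> close internal node _0 (now at depth 0)
Total internal nodes: 2
BFS adjacency from root:
  _0: _1 T Q V
  _1: C L E R

Answer: _0: _1 T Q V
_1: C L E R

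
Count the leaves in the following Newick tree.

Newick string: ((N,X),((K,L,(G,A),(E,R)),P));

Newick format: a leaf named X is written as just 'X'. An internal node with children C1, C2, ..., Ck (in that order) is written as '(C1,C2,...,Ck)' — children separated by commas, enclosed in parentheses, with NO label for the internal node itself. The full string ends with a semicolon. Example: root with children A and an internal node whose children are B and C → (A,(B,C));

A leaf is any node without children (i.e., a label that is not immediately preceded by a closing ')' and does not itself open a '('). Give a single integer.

Newick: ((N,X),((K,L,(G,A),(E,R)),P));
Scan left-to-right; a leaf is any maximal label run not followed by '(':
  pos 2: leaf 'N' → count = 1
  pos 4: leaf 'X' → count = 2
  pos 9: leaf 'K' → count = 3
  pos 11: leaf 'L' → count = 4
  pos 14: leaf 'G' → count = 5
  pos 16: leaf 'A' → count = 6
  pos 20: leaf 'E' → count = 7
  pos 22: leaf 'R' → count = 8
  pos 26: leaf 'P' → count = 9
Total leaves: 9

Answer: 9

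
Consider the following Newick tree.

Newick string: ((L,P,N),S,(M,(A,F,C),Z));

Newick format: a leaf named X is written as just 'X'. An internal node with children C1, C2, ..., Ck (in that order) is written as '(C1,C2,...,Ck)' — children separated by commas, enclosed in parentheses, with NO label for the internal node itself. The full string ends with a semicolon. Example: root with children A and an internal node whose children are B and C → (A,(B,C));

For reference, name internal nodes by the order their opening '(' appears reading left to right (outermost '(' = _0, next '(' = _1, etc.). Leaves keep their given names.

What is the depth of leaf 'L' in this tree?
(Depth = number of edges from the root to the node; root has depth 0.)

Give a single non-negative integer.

Answer: 2

Derivation:
Newick: ((L,P,N),S,(M,(A,F,C),Z));
Naming internals by '(' encounter order: outermost '(' = _0, next = _1, ...
Query node: L
Path from root: _0 -> _1 -> L
Depth of L: 2 (number of edges from root)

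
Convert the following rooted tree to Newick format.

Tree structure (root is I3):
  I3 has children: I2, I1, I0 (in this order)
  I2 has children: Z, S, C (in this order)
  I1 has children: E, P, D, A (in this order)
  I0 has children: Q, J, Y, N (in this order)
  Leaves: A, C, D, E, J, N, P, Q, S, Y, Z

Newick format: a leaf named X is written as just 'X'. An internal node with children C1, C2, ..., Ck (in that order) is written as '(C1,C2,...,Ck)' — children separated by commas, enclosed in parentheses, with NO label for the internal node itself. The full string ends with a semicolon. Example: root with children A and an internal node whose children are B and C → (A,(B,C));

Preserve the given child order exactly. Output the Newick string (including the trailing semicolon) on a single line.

Answer: ((Z,S,C),(E,P,D,A),(Q,J,Y,N));

Derivation:
internal I3 with children ['I2', 'I1', 'I0']
  internal I2 with children ['Z', 'S', 'C']
    leaf 'Z' → 'Z'
    leaf 'S' → 'S'
    leaf 'C' → 'C'
  → '(Z,S,C)'
  internal I1 with children ['E', 'P', 'D', 'A']
    leaf 'E' → 'E'
    leaf 'P' → 'P'
    leaf 'D' → 'D'
    leaf 'A' → 'A'
  → '(E,P,D,A)'
  internal I0 with children ['Q', 'J', 'Y', 'N']
    leaf 'Q' → 'Q'
    leaf 'J' → 'J'
    leaf 'Y' → 'Y'
    leaf 'N' → 'N'
  → '(Q,J,Y,N)'
→ '((Z,S,C),(E,P,D,A),(Q,J,Y,N))'
Final: ((Z,S,C),(E,P,D,A),(Q,J,Y,N));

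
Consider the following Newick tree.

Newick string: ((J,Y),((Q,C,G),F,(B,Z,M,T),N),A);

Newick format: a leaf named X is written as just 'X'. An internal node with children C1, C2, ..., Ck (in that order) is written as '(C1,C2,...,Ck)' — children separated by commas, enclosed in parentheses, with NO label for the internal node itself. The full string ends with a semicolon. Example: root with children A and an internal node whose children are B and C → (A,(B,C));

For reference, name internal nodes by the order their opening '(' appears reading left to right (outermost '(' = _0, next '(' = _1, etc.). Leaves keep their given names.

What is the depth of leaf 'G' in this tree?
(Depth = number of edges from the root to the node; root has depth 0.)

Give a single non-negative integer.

Answer: 3

Derivation:
Newick: ((J,Y),((Q,C,G),F,(B,Z,M,T),N),A);
Naming internals by '(' encounter order: outermost '(' = _0, next = _1, ...
Query node: G
Path from root: _0 -> _2 -> _3 -> G
Depth of G: 3 (number of edges from root)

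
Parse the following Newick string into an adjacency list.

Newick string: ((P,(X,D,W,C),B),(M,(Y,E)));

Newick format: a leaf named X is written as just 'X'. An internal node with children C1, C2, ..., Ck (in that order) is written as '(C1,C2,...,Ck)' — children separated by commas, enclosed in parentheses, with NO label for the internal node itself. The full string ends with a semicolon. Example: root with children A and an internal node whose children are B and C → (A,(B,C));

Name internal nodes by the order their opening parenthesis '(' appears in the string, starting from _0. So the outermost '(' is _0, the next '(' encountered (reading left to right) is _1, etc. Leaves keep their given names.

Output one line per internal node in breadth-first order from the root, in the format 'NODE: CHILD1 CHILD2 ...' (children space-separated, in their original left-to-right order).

Input: ((P,(X,D,W,C),B),(M,(Y,E)));
Scanning left-to-right, naming '(' by encounter order:
  pos 0: '(' -> open internal node _0 (depth 1)
  pos 1: '(' -> open internal node _1 (depth 2)
  pos 4: '(' -> open internal node _2 (depth 3)
  pos 12: ')' -> close internal node _2 (now at depth 2)
  pos 15: ')' -> close internal node _1 (now at depth 1)
  pos 17: '(' -> open internal node _3 (depth 2)
  pos 20: '(' -> open internal node _4 (depth 3)
  pos 24: ')' -> close internal node _4 (now at depth 2)
  pos 25: ')' -> close internal node _3 (now at depth 1)
  pos 26: ')' -> close internal node _0 (now at depth 0)
Total internal nodes: 5
BFS adjacency from root:
  _0: _1 _3
  _1: P _2 B
  _3: M _4
  _2: X D W C
  _4: Y E

Answer: _0: _1 _3
_1: P _2 B
_3: M _4
_2: X D W C
_4: Y E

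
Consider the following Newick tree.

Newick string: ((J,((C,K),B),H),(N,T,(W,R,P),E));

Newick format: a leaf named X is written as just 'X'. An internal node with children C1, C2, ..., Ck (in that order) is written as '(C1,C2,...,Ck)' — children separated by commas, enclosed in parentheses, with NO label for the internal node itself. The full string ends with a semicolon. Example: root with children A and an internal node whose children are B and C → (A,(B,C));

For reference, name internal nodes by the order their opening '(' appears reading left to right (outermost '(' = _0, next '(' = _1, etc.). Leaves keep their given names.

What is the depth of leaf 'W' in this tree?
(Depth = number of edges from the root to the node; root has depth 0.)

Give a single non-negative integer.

Newick: ((J,((C,K),B),H),(N,T,(W,R,P),E));
Naming internals by '(' encounter order: outermost '(' = _0, next = _1, ...
Query node: W
Path from root: _0 -> _4 -> _5 -> W
Depth of W: 3 (number of edges from root)

Answer: 3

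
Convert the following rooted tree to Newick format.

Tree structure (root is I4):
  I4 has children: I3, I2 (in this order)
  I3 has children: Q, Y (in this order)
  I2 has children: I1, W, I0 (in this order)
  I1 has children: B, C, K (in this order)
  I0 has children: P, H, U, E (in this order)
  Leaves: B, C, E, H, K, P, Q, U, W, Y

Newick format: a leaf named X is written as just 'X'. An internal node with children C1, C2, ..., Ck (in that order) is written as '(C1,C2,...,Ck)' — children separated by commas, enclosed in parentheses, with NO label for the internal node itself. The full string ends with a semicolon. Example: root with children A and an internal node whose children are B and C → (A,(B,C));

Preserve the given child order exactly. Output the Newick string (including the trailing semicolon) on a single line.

internal I4 with children ['I3', 'I2']
  internal I3 with children ['Q', 'Y']
    leaf 'Q' → 'Q'
    leaf 'Y' → 'Y'
  → '(Q,Y)'
  internal I2 with children ['I1', 'W', 'I0']
    internal I1 with children ['B', 'C', 'K']
      leaf 'B' → 'B'
      leaf 'C' → 'C'
      leaf 'K' → 'K'
    → '(B,C,K)'
    leaf 'W' → 'W'
    internal I0 with children ['P', 'H', 'U', 'E']
      leaf 'P' → 'P'
      leaf 'H' → 'H'
      leaf 'U' → 'U'
      leaf 'E' → 'E'
    → '(P,H,U,E)'
  → '((B,C,K),W,(P,H,U,E))'
→ '((Q,Y),((B,C,K),W,(P,H,U,E)))'
Final: ((Q,Y),((B,C,K),W,(P,H,U,E)));

Answer: ((Q,Y),((B,C,K),W,(P,H,U,E)));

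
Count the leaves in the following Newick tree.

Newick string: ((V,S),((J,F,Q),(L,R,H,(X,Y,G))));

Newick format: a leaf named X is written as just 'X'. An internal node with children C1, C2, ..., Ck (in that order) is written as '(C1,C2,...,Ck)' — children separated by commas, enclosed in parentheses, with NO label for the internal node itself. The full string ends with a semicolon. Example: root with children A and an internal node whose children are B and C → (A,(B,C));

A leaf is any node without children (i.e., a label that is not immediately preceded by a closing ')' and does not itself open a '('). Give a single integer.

Newick: ((V,S),((J,F,Q),(L,R,H,(X,Y,G))));
Scan left-to-right; a leaf is any maximal label run not followed by '(':
  pos 2: leaf 'V' → count = 1
  pos 4: leaf 'S' → count = 2
  pos 9: leaf 'J' → count = 3
  pos 11: leaf 'F' → count = 4
  pos 13: leaf 'Q' → count = 5
  pos 17: leaf 'L' → count = 6
  pos 19: leaf 'R' → count = 7
  pos 21: leaf 'H' → count = 8
  pos 24: leaf 'X' → count = 9
  pos 26: leaf 'Y' → count = 10
  pos 28: leaf 'G' → count = 11
Total leaves: 11

Answer: 11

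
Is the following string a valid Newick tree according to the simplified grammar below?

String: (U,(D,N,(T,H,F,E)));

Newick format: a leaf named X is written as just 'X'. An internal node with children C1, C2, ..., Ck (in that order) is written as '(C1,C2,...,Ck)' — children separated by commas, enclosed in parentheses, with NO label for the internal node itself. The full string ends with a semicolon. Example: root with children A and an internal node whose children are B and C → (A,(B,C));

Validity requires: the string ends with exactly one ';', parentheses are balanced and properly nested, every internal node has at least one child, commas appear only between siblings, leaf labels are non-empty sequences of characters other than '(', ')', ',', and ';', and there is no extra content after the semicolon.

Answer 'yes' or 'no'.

Input: (U,(D,N,(T,H,F,E)));
Paren balance: 3 '(' vs 3 ')' OK
Ends with single ';': True
Full parse: OK
Valid: True

Answer: yes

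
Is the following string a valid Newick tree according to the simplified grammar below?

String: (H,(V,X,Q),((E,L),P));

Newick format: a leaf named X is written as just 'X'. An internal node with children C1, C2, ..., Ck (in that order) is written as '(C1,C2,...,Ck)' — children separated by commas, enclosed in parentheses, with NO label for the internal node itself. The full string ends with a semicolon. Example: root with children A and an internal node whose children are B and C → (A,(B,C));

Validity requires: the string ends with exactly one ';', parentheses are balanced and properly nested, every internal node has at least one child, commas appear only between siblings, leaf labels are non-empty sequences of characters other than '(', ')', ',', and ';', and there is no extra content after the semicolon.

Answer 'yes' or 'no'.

Answer: yes

Derivation:
Input: (H,(V,X,Q),((E,L),P));
Paren balance: 4 '(' vs 4 ')' OK
Ends with single ';': True
Full parse: OK
Valid: True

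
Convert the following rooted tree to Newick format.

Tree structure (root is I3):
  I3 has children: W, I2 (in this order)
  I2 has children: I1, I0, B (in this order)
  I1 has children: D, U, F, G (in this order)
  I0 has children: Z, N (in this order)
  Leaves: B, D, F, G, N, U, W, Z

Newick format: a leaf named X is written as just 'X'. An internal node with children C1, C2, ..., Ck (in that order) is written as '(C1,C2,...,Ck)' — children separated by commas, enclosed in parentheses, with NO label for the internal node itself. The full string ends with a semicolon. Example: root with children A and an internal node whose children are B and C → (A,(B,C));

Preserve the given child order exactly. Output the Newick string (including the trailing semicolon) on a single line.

Answer: (W,((D,U,F,G),(Z,N),B));

Derivation:
internal I3 with children ['W', 'I2']
  leaf 'W' → 'W'
  internal I2 with children ['I1', 'I0', 'B']
    internal I1 with children ['D', 'U', 'F', 'G']
      leaf 'D' → 'D'
      leaf 'U' → 'U'
      leaf 'F' → 'F'
      leaf 'G' → 'G'
    → '(D,U,F,G)'
    internal I0 with children ['Z', 'N']
      leaf 'Z' → 'Z'
      leaf 'N' → 'N'
    → '(Z,N)'
    leaf 'B' → 'B'
  → '((D,U,F,G),(Z,N),B)'
→ '(W,((D,U,F,G),(Z,N),B))'
Final: (W,((D,U,F,G),(Z,N),B));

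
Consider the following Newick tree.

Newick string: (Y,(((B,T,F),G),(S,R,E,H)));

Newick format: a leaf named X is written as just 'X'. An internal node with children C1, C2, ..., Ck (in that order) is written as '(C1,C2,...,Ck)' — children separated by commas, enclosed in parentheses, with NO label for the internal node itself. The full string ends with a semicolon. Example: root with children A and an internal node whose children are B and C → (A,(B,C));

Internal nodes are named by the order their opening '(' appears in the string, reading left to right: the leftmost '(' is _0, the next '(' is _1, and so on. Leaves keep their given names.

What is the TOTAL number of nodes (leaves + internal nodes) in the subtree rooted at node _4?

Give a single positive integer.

Answer: 5

Derivation:
Newick: (Y,(((B,T,F),G),(S,R,E,H)));
Locate _4: it is the '(' at position 16 (the 5th '(' reading left to right).
Query: subtree rooted at _4
_4: subtree_size = 1 + 4
  S: subtree_size = 1 + 0
  R: subtree_size = 1 + 0
  E: subtree_size = 1 + 0
  H: subtree_size = 1 + 0
Total subtree size of _4: 5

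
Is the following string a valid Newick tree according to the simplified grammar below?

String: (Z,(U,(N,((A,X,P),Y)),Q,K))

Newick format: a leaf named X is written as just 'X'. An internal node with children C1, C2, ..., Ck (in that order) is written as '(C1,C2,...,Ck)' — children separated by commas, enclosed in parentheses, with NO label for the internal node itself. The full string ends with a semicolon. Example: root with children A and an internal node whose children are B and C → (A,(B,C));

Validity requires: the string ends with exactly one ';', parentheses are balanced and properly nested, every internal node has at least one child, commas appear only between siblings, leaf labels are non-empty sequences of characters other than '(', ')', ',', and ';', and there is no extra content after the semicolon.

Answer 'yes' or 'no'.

Answer: no

Derivation:
Input: (Z,(U,(N,((A,X,P),Y)),Q,K))
Paren balance: 5 '(' vs 5 ')' OK
Ends with single ';': False
Full parse: FAILS (must end with ;)
Valid: False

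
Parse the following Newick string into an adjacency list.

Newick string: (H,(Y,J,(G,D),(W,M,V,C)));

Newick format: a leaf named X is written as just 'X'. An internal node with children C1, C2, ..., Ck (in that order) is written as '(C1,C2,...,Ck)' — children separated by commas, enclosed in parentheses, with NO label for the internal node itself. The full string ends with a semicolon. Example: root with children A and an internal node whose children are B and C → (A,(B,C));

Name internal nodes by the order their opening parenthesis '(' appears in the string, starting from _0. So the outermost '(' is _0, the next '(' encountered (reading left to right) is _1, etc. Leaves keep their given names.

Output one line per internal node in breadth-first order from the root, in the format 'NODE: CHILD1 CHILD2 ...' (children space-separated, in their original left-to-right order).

Input: (H,(Y,J,(G,D),(W,M,V,C)));
Scanning left-to-right, naming '(' by encounter order:
  pos 0: '(' -> open internal node _0 (depth 1)
  pos 3: '(' -> open internal node _1 (depth 2)
  pos 8: '(' -> open internal node _2 (depth 3)
  pos 12: ')' -> close internal node _2 (now at depth 2)
  pos 14: '(' -> open internal node _3 (depth 3)
  pos 22: ')' -> close internal node _3 (now at depth 2)
  pos 23: ')' -> close internal node _1 (now at depth 1)
  pos 24: ')' -> close internal node _0 (now at depth 0)
Total internal nodes: 4
BFS adjacency from root:
  _0: H _1
  _1: Y J _2 _3
  _2: G D
  _3: W M V C

Answer: _0: H _1
_1: Y J _2 _3
_2: G D
_3: W M V C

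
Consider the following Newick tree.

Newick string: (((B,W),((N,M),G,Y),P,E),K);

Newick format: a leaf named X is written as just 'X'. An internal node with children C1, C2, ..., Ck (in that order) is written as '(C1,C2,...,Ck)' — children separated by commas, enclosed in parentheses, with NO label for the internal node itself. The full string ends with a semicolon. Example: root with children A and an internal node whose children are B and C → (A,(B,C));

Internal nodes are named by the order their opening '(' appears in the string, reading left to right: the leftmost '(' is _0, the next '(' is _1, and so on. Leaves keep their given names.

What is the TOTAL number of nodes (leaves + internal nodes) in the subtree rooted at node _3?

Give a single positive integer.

Answer: 6

Derivation:
Newick: (((B,W),((N,M),G,Y),P,E),K);
Locate _3: it is the '(' at position 8 (the 4th '(' reading left to right).
Query: subtree rooted at _3
_3: subtree_size = 1 + 5
  _4: subtree_size = 1 + 2
    N: subtree_size = 1 + 0
    M: subtree_size = 1 + 0
  G: subtree_size = 1 + 0
  Y: subtree_size = 1 + 0
Total subtree size of _3: 6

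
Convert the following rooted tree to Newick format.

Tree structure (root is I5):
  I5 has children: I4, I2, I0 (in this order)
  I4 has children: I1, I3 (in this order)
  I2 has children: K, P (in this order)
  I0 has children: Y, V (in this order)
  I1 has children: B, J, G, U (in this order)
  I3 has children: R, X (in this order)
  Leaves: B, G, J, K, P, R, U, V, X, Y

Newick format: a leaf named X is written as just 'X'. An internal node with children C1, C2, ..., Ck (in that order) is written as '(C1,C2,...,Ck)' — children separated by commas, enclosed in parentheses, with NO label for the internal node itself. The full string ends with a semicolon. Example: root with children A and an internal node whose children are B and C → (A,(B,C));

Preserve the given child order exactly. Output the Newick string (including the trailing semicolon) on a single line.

Answer: (((B,J,G,U),(R,X)),(K,P),(Y,V));

Derivation:
internal I5 with children ['I4', 'I2', 'I0']
  internal I4 with children ['I1', 'I3']
    internal I1 with children ['B', 'J', 'G', 'U']
      leaf 'B' → 'B'
      leaf 'J' → 'J'
      leaf 'G' → 'G'
      leaf 'U' → 'U'
    → '(B,J,G,U)'
    internal I3 with children ['R', 'X']
      leaf 'R' → 'R'
      leaf 'X' → 'X'
    → '(R,X)'
  → '((B,J,G,U),(R,X))'
  internal I2 with children ['K', 'P']
    leaf 'K' → 'K'
    leaf 'P' → 'P'
  → '(K,P)'
  internal I0 with children ['Y', 'V']
    leaf 'Y' → 'Y'
    leaf 'V' → 'V'
  → '(Y,V)'
→ '(((B,J,G,U),(R,X)),(K,P),(Y,V))'
Final: (((B,J,G,U),(R,X)),(K,P),(Y,V));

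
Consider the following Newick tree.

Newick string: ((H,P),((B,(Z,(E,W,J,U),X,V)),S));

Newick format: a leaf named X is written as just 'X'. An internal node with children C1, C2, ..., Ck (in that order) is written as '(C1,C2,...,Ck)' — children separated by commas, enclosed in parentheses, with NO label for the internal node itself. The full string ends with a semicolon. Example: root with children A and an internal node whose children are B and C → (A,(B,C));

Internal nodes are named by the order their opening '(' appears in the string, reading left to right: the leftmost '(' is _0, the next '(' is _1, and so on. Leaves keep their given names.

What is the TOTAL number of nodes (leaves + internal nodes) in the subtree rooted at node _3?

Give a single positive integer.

Newick: ((H,P),((B,(Z,(E,W,J,U),X,V)),S));
Locate _3: it is the '(' at position 8 (the 4th '(' reading left to right).
Query: subtree rooted at _3
_3: subtree_size = 1 + 10
  B: subtree_size = 1 + 0
  _4: subtree_size = 1 + 8
    Z: subtree_size = 1 + 0
    _5: subtree_size = 1 + 4
      E: subtree_size = 1 + 0
      W: subtree_size = 1 + 0
      J: subtree_size = 1 + 0
      U: subtree_size = 1 + 0
    X: subtree_size = 1 + 0
    V: subtree_size = 1 + 0
Total subtree size of _3: 11

Answer: 11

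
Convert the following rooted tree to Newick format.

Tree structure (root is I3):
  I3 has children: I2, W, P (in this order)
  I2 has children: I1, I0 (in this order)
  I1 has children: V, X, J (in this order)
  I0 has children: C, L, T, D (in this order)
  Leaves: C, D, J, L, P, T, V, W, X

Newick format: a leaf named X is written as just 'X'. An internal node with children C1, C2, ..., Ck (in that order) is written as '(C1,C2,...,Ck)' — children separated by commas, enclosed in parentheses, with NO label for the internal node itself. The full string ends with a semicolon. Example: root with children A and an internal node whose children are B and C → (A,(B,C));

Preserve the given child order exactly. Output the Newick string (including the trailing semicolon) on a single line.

internal I3 with children ['I2', 'W', 'P']
  internal I2 with children ['I1', 'I0']
    internal I1 with children ['V', 'X', 'J']
      leaf 'V' → 'V'
      leaf 'X' → 'X'
      leaf 'J' → 'J'
    → '(V,X,J)'
    internal I0 with children ['C', 'L', 'T', 'D']
      leaf 'C' → 'C'
      leaf 'L' → 'L'
      leaf 'T' → 'T'
      leaf 'D' → 'D'
    → '(C,L,T,D)'
  → '((V,X,J),(C,L,T,D))'
  leaf 'W' → 'W'
  leaf 'P' → 'P'
→ '(((V,X,J),(C,L,T,D)),W,P)'
Final: (((V,X,J),(C,L,T,D)),W,P);

Answer: (((V,X,J),(C,L,T,D)),W,P);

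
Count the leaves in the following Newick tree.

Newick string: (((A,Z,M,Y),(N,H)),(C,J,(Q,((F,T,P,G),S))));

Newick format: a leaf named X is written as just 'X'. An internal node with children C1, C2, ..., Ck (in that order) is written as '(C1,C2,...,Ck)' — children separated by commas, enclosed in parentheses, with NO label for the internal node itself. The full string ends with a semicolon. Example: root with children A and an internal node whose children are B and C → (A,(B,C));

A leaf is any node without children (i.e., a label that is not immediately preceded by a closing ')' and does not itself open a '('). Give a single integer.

Answer: 14

Derivation:
Newick: (((A,Z,M,Y),(N,H)),(C,J,(Q,((F,T,P,G),S))));
Scan left-to-right; a leaf is any maximal label run not followed by '(':
  pos 3: leaf 'A' → count = 1
  pos 5: leaf 'Z' → count = 2
  pos 7: leaf 'M' → count = 3
  pos 9: leaf 'Y' → count = 4
  pos 13: leaf 'N' → count = 5
  pos 15: leaf 'H' → count = 6
  pos 20: leaf 'C' → count = 7
  pos 22: leaf 'J' → count = 8
  pos 25: leaf 'Q' → count = 9
  pos 29: leaf 'F' → count = 10
  pos 31: leaf 'T' → count = 11
  pos 33: leaf 'P' → count = 12
  pos 35: leaf 'G' → count = 13
  pos 38: leaf 'S' → count = 14
Total leaves: 14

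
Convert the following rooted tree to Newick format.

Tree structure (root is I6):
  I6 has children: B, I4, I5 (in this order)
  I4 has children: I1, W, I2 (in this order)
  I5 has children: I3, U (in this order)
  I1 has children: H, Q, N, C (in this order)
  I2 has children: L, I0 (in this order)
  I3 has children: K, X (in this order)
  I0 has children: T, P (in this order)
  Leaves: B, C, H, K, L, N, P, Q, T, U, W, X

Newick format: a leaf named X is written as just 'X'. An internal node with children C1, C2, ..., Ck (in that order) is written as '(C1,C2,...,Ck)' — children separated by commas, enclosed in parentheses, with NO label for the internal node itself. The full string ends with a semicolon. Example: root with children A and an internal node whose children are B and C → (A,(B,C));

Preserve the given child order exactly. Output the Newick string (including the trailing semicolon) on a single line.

Answer: (B,((H,Q,N,C),W,(L,(T,P))),((K,X),U));

Derivation:
internal I6 with children ['B', 'I4', 'I5']
  leaf 'B' → 'B'
  internal I4 with children ['I1', 'W', 'I2']
    internal I1 with children ['H', 'Q', 'N', 'C']
      leaf 'H' → 'H'
      leaf 'Q' → 'Q'
      leaf 'N' → 'N'
      leaf 'C' → 'C'
    → '(H,Q,N,C)'
    leaf 'W' → 'W'
    internal I2 with children ['L', 'I0']
      leaf 'L' → 'L'
      internal I0 with children ['T', 'P']
        leaf 'T' → 'T'
        leaf 'P' → 'P'
      → '(T,P)'
    → '(L,(T,P))'
  → '((H,Q,N,C),W,(L,(T,P)))'
  internal I5 with children ['I3', 'U']
    internal I3 with children ['K', 'X']
      leaf 'K' → 'K'
      leaf 'X' → 'X'
    → '(K,X)'
    leaf 'U' → 'U'
  → '((K,X),U)'
→ '(B,((H,Q,N,C),W,(L,(T,P))),((K,X),U))'
Final: (B,((H,Q,N,C),W,(L,(T,P))),((K,X),U));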